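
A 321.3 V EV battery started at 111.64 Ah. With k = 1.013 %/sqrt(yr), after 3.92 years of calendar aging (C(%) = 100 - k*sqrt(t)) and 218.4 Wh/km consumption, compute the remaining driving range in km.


Step 1: capacity retention = 100 - 1.013 * sqrt(3.92) = 100 - 1.013 * 1.9799 = 97.994%
Step 2: C_now = 111.64 * 97.994/100 = 109.4 Ah
Step 3: E_pack = V * C_now = 321.3 * 109.4 = 35150 Wh
Step 4: range = E_pack / consumption = 35150 / 218.4 = 160.9 km

160.9 km


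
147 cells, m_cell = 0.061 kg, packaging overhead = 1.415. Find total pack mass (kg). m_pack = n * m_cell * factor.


m_pack = n * m_cell * overhead = 147 * 0.061 * 1.415 = 12.69 kg

12.69 kg


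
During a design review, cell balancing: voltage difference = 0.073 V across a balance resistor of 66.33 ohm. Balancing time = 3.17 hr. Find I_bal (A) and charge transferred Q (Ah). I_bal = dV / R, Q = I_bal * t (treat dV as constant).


First, Ohm's law: I_bal = 0.073 V / 66.33 ohm = 0.0011006 A
Then Q = I * t = 0.0011006 A * 3.17 hr = 0.003489 Ah

I=0.0011006 A, Q=0.003489 Ah


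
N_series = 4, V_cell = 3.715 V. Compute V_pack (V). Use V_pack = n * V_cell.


With 4 cells in series at 3.715 V each, V_pack = 14.86 V

14.86 V


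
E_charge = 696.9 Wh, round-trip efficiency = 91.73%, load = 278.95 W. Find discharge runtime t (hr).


Step 1: E_discharge = eta/100 * E_charge = 91.73/100 * 696.9 = 639.27 Wh
Step 2: t = E_discharge / P = 639.27 / 278.95 = 2.292 hr

2.292 hr


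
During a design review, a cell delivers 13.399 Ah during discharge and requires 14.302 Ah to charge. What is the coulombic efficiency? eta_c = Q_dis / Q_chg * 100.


Coulombic efficiency = 13.399/14.302 * 100% = 93.69%

93.69%


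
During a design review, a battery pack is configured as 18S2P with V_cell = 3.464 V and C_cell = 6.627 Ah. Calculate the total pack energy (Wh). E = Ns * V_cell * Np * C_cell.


E = Ns * Vcell * Np * Ccell = 18 * 3.464 * 2 * 6.627 = 826.4 Wh

826.4 Wh


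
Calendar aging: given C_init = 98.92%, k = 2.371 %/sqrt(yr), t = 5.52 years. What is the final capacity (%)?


Step 1: sqrt(5.52 yr) = 2.3495
Step 2: drop = 2.371 * 2.3495 = 5.5707
Step 3: C_final = 98.92 - 5.5707 = 93.35%

93.35%


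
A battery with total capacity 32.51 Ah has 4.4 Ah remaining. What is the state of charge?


SOC = (remaining / total) * 100 = (4.4 / 32.51) * 100 = 13.53%

13.53%


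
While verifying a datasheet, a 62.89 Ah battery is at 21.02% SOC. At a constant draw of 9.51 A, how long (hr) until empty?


Step 1: remaining = SOC/100 * C_total = 21.02/100 * 62.89 = 13.219 Ah
Step 2: t = remaining / I = 13.219 / 9.51 = 1.390 hr

1.390 hr


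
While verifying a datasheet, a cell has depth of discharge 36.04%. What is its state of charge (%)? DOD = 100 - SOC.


SOC = 100 - DOD = 100 - 36.04 = 63.96%

63.96%


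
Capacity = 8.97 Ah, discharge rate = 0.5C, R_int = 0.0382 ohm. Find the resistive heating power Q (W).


Step 1: I = C_rate * capacity = 0.5 * 8.97 = 4.485 A
Step 2: Q = I^2 * R = 4.485^2 * 0.0382 = 20.115 * 0.0382 = 0.7684 W

0.7684 W


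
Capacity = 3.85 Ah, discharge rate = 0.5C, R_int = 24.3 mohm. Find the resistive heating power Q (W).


Convert: R = 24.3 mohm = 0.0243 ohm
Step 1: I = C_rate * capacity = 0.5 * 3.85 = 1.925 A
Step 2: Q = I^2 * R = 1.925^2 * 0.0243 = 3.7056 * 0.0243 = 0.09005 W

0.09005 W


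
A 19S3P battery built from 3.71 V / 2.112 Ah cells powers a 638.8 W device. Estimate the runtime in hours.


Step 1: E_pack = Ns * V_cell * Np * C_cell = 19 * 3.71 * 3 * 2.112 = 446.62 Wh
Step 2: t = E_pack / P = 446.62 / 638.8 = 0.6992 hr

0.6992 hr


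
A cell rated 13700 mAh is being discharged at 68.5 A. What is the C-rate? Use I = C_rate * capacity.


Convert: capacity = 13700 mAh = 13.7 Ah
C_rate = I / capacity = 68.5 / 13.7 = 5C

5C


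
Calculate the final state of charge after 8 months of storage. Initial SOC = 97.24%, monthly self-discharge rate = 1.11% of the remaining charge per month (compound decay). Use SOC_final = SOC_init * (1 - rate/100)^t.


Monthly retention factor = 1 - 1.11/100 = 0.9889
Over 8 months: factor^8 = 0.91457
SOC_final = 97.24 * 0.91457 = 88.93%

88.93%


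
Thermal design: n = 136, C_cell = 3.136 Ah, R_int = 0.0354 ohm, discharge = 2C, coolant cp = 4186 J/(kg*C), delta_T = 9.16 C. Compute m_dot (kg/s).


Step 1: I = 2 * 3.136 = 6.272 A
Step 2: Q_cell = I^2 * R = 6.272^2 * 0.0354 = 1.3926 W
Step 3: Q_total = 136 * 1.3926 = 189.39 W
Step 4: m_dot = Q_total / (cp * dT) = 189.39 / (4186 * 9.16) = 0.004939 kg/s

0.004939 kg/s


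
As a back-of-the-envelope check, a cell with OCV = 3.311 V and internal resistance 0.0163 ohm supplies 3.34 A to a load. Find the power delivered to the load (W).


Step 1: V_terminal = OCV - I*R = 3.311 - 3.34 * 0.0163 = 3.2566 V
Step 2: P_out = V_terminal * I = 3.2566 * 3.34 = 10.88 W

10.88 W


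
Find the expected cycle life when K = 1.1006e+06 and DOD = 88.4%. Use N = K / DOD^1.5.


DOD^1.5 = 831.15
N = K / DOD^1.5 = 1.1006e+06 / 831.15 = 1324

1324 cycles


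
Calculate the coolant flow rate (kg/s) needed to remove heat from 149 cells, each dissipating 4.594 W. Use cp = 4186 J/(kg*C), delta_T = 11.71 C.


Q_total = 149 * 4.594 = 684.51 W
m_dot = Q_total / (cp * dT) = 684.51 / (4186 * 11.71) = 0.01396 kg/s

0.01396 kg/s


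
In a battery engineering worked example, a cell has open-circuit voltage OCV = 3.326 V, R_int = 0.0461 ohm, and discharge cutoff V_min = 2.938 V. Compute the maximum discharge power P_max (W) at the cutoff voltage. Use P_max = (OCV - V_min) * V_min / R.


dV = OCV - V_min = 0.388 V (so I_max = dV / R)
P_max = dV * V_min / R = 0.388 * 2.938 / 0.0461 = 24.73 W

24.73 W


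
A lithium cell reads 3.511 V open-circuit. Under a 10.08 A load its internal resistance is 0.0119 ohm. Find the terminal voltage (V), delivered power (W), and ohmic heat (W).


Step 1: V_terminal = OCV - I*R = 3.511 - 10.08 * 0.0119 = 3.391 V
Step 2: P_out = V_terminal * I = 3.391 * 10.08 = 34.18 W
Step 3: Q = I^2 * R = 10.08^2 * 0.0119 = 1.209 W

V=3.391 V, P=34.18 W, Q=1.209 W


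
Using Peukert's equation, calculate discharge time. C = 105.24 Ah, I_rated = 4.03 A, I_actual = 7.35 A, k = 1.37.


Step 1: t_rated = C / I_rated = 105.24 / 4.03 = 26.114 hr
Step 2: ratio = 4.03 / 7.35 = 0.5483
Step 3: ratio^k = 0.5483^1.37 = 0.43899
Step 4: t = t_rated * ratio^k = 26.114 * 0.43899 = 11.46 hr

11.46 hr


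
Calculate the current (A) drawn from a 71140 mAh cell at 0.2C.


Convert: capacity = 71140 mAh = 71.14 Ah
At 0.2C: I = 0.2 * 71.14 Ah = 14.228 A

14.228 A


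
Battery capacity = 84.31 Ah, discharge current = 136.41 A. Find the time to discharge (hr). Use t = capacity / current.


t = capacity / current = 84.31 / 136.41 = 0.6181 hr

0.6181 hr


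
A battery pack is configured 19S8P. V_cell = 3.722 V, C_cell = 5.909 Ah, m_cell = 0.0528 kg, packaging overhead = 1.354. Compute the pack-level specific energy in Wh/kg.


Step 1: V_pack = 19 * 3.722 = 70.718 V
Step 2: C_pack = 8 * 5.909 = 47.272 Ah
Step 3: E_pack = V_pack * C_pack = 70.718 * 47.272 = 3343 Wh
Step 4: m_pack = 19 * 8 * 0.0528 * 1.354 = 10.867 kg
Step 5: ED = E_pack / m_pack = 3343 / 10.867 = 307.6 Wh/kg

307.6 Wh/kg


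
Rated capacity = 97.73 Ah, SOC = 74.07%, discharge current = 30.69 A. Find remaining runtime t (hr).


Step 1: remaining = SOC/100 * C_total = 74.07/100 * 97.73 = 72.389 Ah
Step 2: t = remaining / I = 72.389 / 30.69 = 2.359 hr

2.359 hr


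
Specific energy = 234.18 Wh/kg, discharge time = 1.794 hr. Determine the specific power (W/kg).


P_specific = E / t = 234.18 / 1.794 = 130.5 W/kg

130.5 W/kg


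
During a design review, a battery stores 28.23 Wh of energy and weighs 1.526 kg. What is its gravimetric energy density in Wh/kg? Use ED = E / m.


ED = E / m = 28.23 / 1.526 = 18.50 Wh/kg

18.50 Wh/kg


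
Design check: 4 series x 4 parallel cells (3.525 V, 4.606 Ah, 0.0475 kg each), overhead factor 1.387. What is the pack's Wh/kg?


Step 1: V_pack = 4 * 3.525 = 14.1 V
Step 2: C_pack = 4 * 4.606 = 18.424 Ah
Step 3: E_pack = V_pack * C_pack = 14.1 * 18.424 = 259.78 Wh
Step 4: m_pack = 4 * 4 * 0.0475 * 1.387 = 1.0541 kg
Step 5: ED = E_pack / m_pack = 259.78 / 1.0541 = 246.4 Wh/kg

246.4 Wh/kg


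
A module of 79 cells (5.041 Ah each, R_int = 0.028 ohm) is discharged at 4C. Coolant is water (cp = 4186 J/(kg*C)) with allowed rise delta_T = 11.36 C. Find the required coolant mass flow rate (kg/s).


Step 1: I = 4 * 5.041 = 20.164 A
Step 2: Q_cell = I^2 * R = 20.164^2 * 0.028 = 11.384 W
Step 3: Q_total = 79 * 11.384 = 899.34 W
Step 4: m_dot = Q_total / (cp * dT) = 899.34 / (4186 * 11.36) = 0.01891 kg/s

0.01891 kg/s


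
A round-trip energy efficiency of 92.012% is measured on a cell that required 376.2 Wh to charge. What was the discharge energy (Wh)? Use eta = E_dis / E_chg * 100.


E_dis = eta/100 * E_chg = 92.012/100 * 376.2 = 346.1 Wh

346.1 Wh


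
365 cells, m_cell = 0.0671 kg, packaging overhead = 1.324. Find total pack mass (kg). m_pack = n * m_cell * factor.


Cell mass sum = 365 * 0.0671 = 24.492 kg
With overhead 1.324: m_pack = 24.492 * 1.324 = 32.43 kg

32.43 kg


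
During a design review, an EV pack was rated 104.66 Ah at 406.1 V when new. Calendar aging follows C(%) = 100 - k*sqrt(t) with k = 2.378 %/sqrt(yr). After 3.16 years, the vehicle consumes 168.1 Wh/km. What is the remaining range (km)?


Step 1: capacity retention = 100 - 2.378 * sqrt(3.16) = 100 - 2.378 * 1.7776 = 95.773%
Step 2: C_now = 104.66 * 95.773/100 = 100.24 Ah
Step 3: E_pack = V * C_now = 406.1 * 100.24 = 40707 Wh
Step 4: range = E_pack / consumption = 40707 / 168.1 = 242.2 km

242.2 km


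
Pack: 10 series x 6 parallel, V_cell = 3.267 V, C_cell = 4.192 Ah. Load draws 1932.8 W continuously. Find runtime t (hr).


Step 1: E_pack = Ns * V_cell * Np * C_cell = 10 * 3.267 * 6 * 4.192 = 821.72 Wh
Step 2: t = E_pack / P = 821.72 / 1932.8 = 0.4251 hr

0.4251 hr


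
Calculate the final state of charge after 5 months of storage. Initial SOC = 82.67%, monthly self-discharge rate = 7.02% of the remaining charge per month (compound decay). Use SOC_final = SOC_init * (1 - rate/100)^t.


Monthly retention factor = 1 - 7.02/100 = 0.9298
Over 5 months: factor^5 = 0.69494
SOC_final = 82.67 * 0.69494 = 57.45%

57.45%


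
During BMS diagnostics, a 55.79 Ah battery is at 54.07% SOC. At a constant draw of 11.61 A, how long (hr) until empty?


Step 1: remaining = SOC/100 * C_total = 54.07/100 * 55.79 = 30.166 Ah
Step 2: t = remaining / I = 30.166 / 11.61 = 2.598 hr

2.598 hr


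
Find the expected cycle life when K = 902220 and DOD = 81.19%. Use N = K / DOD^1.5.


DOD^1.5 = 731.57
N = K / DOD^1.5 = 902220 / 731.57 = 1233

1233 cycles


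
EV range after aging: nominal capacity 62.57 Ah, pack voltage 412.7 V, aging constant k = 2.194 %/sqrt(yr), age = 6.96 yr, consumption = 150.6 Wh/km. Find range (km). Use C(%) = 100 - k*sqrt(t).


Step 1: capacity retention = 100 - 2.194 * sqrt(6.96) = 100 - 2.194 * 2.6382 = 94.212%
Step 2: C_now = 62.57 * 94.212/100 = 58.948 Ah
Step 3: E_pack = V * C_now = 412.7 * 58.948 = 24328 Wh
Step 4: range = E_pack / consumption = 24328 / 150.6 = 161.5 km

161.5 km


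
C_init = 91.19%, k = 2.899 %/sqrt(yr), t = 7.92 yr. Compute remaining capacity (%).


sqrt(t) = sqrt(7.92) = 2.8142
C_final = 91.19 - 2.899 * 2.8142 = 83.03%

83.03%


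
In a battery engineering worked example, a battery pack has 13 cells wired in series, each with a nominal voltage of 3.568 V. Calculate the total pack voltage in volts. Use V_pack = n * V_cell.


V_pack = n * V_cell = 13 * 3.568 = 46.384 V

46.384 V


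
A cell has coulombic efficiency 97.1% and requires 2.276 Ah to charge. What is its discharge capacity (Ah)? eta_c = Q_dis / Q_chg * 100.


Q_dis = eta/100 * Q_chg = 97.1/100 * 2.276 = 2.210 Ah

2.210 Ah


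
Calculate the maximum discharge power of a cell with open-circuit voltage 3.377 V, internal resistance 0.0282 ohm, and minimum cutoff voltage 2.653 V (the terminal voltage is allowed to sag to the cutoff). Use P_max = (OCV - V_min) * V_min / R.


dV = OCV - V_min = 0.724 V (so I_max = dV / R)
P_max = dV * V_min / R = 0.724 * 2.653 / 0.0282 = 68.11 W

68.11 W


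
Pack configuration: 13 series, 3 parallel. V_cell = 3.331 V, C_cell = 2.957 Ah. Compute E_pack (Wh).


V_pack = 13 * 3.331 = 43.303 V
C_pack = 3 * 2.957 = 8.871 Ah
E = V_pack * C_pack = 43.303 * 8.871 = 384.1 Wh

384.1 Wh


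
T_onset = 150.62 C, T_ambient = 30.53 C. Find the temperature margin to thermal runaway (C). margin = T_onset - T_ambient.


margin = T_onset - T_ambient = 150.62 - 30.53 = 120.09 C

120.09 C


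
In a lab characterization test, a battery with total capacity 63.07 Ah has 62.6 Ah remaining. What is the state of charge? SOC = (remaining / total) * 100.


SOC = (remaining / total) * 100 = (62.6 / 63.07) * 100 = 99.25%

99.25%


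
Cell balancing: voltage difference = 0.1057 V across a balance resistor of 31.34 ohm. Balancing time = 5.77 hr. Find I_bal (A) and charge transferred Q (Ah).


First, Ohm's law: I_bal = 0.1057 V / 31.34 ohm = 0.0033727 A
Then Q = I * t = 0.0033727 A * 5.77 hr = 0.01946 Ah

I=0.0033727 A, Q=0.01946 Ah


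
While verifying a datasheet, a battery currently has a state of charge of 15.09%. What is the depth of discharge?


Complement of SOC: DOD = 100% - 15.09% = 84.91%

84.91%


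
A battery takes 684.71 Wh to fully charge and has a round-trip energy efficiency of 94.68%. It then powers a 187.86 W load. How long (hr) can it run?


Step 1: E_discharge = eta/100 * E_charge = 94.68/100 * 684.71 = 648.28 Wh
Step 2: t = E_discharge / P = 648.28 / 187.86 = 3.451 hr

3.451 hr


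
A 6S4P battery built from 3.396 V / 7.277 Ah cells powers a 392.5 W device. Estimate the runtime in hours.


Step 1: E_pack = Ns * V_cell * Np * C_cell = 6 * 3.396 * 4 * 7.277 = 593.1 Wh
Step 2: t = E_pack / P = 593.1 / 392.5 = 1.511 hr

1.511 hr


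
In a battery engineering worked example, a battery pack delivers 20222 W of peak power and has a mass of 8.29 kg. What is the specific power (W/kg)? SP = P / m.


SP = P / m = 20222 / 8.29 = 2439 W/kg

2439 W/kg


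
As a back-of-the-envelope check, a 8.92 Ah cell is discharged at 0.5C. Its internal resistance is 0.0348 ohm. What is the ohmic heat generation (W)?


Step 1: I = C_rate * capacity = 0.5 * 8.92 = 4.46 A
Step 2: Q = I^2 * R = 4.46^2 * 0.0348 = 19.892 * 0.0348 = 0.6922 W

0.6922 W


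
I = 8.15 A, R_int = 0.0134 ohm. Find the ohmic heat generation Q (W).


Q = I^2 * R = 8.15^2 * 0.0134 = 0.8901 W

0.8901 W


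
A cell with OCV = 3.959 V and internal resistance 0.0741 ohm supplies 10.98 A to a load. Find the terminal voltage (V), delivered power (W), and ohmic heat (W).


Step 1: V_terminal = OCV - I*R = 3.959 - 10.98 * 0.0741 = 3.1454 V
Step 2: P_out = V_terminal * I = 3.1454 * 10.98 = 34.54 W
Step 3: Q = I^2 * R = 10.98^2 * 0.0741 = 8.934 W

V=3.1454 V, P=34.54 W, Q=8.934 W


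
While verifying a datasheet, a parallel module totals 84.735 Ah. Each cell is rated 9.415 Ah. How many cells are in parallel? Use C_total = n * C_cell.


n = C_total / C_cell = 84.735 / 9.415 = 9

9


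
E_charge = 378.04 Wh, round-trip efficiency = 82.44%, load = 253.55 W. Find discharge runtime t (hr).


Step 1: E_discharge = eta/100 * E_charge = 82.44/100 * 378.04 = 311.66 Wh
Step 2: t = E_discharge / P = 311.66 / 253.55 = 1.229 hr

1.229 hr


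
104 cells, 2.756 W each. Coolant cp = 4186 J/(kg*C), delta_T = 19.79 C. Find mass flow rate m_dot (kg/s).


Q_total = 104 * 2.756 = 286.62 W
m_dot = Q_total / (cp * dT) = 286.62 / (4186 * 19.79) = 0.003460 kg/s

0.003460 kg/s


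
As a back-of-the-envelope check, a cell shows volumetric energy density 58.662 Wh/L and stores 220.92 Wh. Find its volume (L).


V = E / ED = 220.92 / 58.662 = 3.766 L

3.766 L


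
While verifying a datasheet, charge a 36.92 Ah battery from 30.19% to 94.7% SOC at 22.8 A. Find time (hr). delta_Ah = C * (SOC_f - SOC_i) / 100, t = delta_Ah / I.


Step 1: dSOC = 94.7% - 30.19% = 64.51%
Step 2: delta_Ah = 36.92 * 64.51 / 100 = 23.817 Ah
Step 3: t = 23.817 / 22.8 = 1.045 hr

1.045 hr


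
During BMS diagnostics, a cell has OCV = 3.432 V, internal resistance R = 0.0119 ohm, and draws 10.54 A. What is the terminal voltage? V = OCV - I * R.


IR drop = 10.54 * 0.0119 = 0.12543 V
V = 3.432 - 0.12543 = 3.307 V

3.307 V


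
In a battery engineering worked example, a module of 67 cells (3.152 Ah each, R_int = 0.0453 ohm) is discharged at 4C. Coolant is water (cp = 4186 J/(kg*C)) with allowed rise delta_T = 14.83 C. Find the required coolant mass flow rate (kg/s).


Step 1: I = 4 * 3.152 = 12.608 A
Step 2: Q_cell = I^2 * R = 12.608^2 * 0.0453 = 7.201 W
Step 3: Q_total = 67 * 7.201 = 482.47 W
Step 4: m_dot = Q_total / (cp * dT) = 482.47 / (4186 * 14.83) = 0.007772 kg/s

0.007772 kg/s


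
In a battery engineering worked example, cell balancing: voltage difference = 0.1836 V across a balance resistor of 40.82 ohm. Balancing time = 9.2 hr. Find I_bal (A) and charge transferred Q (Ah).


I_bal = dV / R = 0.1836 / 40.82 = 0.0044978 A
Q = I_bal * t = 0.0044978 * 9.2 = 0.04138 Ah

I=0.0044978 A, Q=0.04138 Ah


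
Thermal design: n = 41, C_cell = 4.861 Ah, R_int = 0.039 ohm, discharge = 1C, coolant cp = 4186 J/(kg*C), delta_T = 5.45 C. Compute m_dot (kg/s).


Step 1: I = 1 * 4.861 = 4.861 A
Step 2: Q_cell = I^2 * R = 4.861^2 * 0.039 = 0.92154 W
Step 3: Q_total = 41 * 0.92154 = 37.783 W
Step 4: m_dot = Q_total / (cp * dT) = 37.783 / (4186 * 5.45) = 0.001656 kg/s

0.001656 kg/s


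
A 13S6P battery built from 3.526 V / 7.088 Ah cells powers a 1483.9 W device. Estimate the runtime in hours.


Step 1: E_pack = Ns * V_cell * Np * C_cell = 13 * 3.526 * 6 * 7.088 = 1949.4 Wh
Step 2: t = E_pack / P = 1949.4 / 1483.9 = 1.314 hr

1.314 hr


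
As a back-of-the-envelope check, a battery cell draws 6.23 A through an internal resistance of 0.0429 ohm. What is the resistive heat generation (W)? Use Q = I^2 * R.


Q = I^2 * R = 6.23^2 * 0.0429 = 1.665 W

1.665 W


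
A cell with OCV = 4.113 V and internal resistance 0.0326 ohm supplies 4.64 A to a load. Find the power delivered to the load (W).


Step 1: V_terminal = OCV - I*R = 4.113 - 4.64 * 0.0326 = 3.9617 V
Step 2: P_out = V_terminal * I = 3.9617 * 4.64 = 18.38 W

18.38 W


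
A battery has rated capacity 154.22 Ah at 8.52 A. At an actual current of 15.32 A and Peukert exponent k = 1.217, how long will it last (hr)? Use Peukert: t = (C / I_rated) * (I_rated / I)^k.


Step 1: t_rated = C / I_rated = 154.22 / 8.52 = 18.101 hr
Step 2: ratio = 8.52 / 15.32 = 0.55614
Step 3: ratio^k = 0.55614^1.217 = 0.48965
Step 4: t = t_rated * ratio^k = 18.101 * 0.48965 = 8.863 hr

8.863 hr


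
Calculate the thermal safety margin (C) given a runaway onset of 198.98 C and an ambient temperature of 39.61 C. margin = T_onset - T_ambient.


Safety margin = 198.98 C - 39.61 C = 159.37 C

159.37 C


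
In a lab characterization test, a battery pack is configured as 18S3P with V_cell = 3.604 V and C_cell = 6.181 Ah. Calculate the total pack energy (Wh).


V_pack = 18 * 3.604 = 64.872 V
C_pack = 3 * 6.181 = 18.543 Ah
E = V_pack * C_pack = 64.872 * 18.543 = 1203 Wh

1203 Wh


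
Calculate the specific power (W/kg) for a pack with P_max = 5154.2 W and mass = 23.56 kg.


Specific power = 5154.2 W / 23.56 kg = 218.8 W/kg

218.8 W/kg


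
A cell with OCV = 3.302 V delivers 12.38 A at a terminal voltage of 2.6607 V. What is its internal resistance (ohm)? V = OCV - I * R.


R = (OCV - V) / I = (3.302 - 2.6607) / 12.38 = 0.05180 ohm

0.05180 ohm


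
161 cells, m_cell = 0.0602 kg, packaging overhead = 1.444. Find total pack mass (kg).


Cell mass sum = 161 * 0.0602 = 9.6922 kg
With overhead 1.444: m_pack = 9.6922 * 1.444 = 14.00 kg

14.00 kg


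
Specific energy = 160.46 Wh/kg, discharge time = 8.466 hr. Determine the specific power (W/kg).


P_specific = E / t = 160.46 / 8.466 = 18.95 W/kg

18.95 W/kg


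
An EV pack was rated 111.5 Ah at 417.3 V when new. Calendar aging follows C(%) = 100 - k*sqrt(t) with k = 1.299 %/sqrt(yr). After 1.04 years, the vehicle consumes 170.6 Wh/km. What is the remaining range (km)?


Step 1: capacity retention = 100 - 1.299 * sqrt(1.04) = 100 - 1.299 * 1.0198 = 98.675%
Step 2: C_now = 111.5 * 98.675/100 = 110.02 Ah
Step 3: E_pack = V * C_now = 417.3 * 110.02 = 45911 Wh
Step 4: range = E_pack / consumption = 45911 / 170.6 = 269.1 km

269.1 km


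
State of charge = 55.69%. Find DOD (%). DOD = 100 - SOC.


DOD = 100 - SOC = 100 - 55.69 = 44.31%

44.31%


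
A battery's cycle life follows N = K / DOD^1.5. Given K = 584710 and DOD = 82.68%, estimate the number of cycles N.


Step 1: DOD^1.5 = 82.68^1.5 = 751.8
Step 2: N = 584710 / 751.8 = 777.7 cycles

777.7 cycles


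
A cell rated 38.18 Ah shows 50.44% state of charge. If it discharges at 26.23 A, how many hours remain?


Step 1: remaining = SOC/100 * C_total = 50.44/100 * 38.18 = 19.258 Ah
Step 2: t = remaining / I = 19.258 / 26.23 = 0.7342 hr

0.7342 hr


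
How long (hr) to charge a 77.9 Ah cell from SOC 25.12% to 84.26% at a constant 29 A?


Step 1: dSOC = 84.26% - 25.12% = 59.14%
Step 2: delta_Ah = 77.9 * 59.14 / 100 = 46.07 Ah
Step 3: t = 46.07 / 29 = 1.589 hr

1.589 hr


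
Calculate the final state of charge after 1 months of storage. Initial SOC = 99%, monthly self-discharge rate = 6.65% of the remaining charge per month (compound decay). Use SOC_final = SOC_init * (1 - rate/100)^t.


Monthly retention factor = 1 - 6.65/100 = 0.9335
Over 1 months: factor^1 = 0.9335
SOC_final = 99 * 0.9335 = 92.42%

92.42%


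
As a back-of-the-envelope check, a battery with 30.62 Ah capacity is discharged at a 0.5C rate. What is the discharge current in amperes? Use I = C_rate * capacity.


At 0.5C: I = 0.5 * 30.62 Ah = 15.31 A

15.31 A


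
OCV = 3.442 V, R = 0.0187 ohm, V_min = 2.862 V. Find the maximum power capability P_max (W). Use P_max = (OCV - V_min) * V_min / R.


dV = OCV - V_min = 0.58 V (so I_max = dV / R)
P_max = dV * V_min / R = 0.58 * 2.862 / 0.0187 = 88.77 W

88.77 W


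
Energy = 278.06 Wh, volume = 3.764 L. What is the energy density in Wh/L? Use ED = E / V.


ED = E / V = 278.06 / 3.764 = 73.87 Wh/L

73.87 Wh/L


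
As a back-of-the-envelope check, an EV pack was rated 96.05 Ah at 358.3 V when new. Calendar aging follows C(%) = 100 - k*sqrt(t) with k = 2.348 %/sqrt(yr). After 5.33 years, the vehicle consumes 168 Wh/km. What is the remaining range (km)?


Step 1: capacity retention = 100 - 2.348 * sqrt(5.33) = 100 - 2.348 * 2.3087 = 94.579%
Step 2: C_now = 96.05 * 94.579/100 = 90.843 Ah
Step 3: E_pack = V * C_now = 358.3 * 90.843 = 32549 Wh
Step 4: range = E_pack / consumption = 32549 / 168 = 193.7 km

193.7 km


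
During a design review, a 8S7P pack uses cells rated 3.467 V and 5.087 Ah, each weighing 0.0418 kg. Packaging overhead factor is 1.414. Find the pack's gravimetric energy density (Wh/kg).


Step 1: V_pack = 8 * 3.467 = 27.736 V
Step 2: C_pack = 7 * 5.087 = 35.609 Ah
Step 3: E_pack = V_pack * C_pack = 27.736 * 35.609 = 987.65 Wh
Step 4: m_pack = 8 * 7 * 0.0418 * 1.414 = 3.3099 kg
Step 5: ED = E_pack / m_pack = 987.65 / 3.3099 = 298.4 Wh/kg

298.4 Wh/kg


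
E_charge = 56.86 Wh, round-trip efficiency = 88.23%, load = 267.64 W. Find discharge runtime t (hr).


Step 1: E_discharge = eta/100 * E_charge = 88.23/100 * 56.86 = 50.168 Wh
Step 2: t = E_discharge / P = 50.168 / 267.64 = 0.1874 hr

0.1874 hr


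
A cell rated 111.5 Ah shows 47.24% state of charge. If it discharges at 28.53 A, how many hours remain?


Step 1: remaining = SOC/100 * C_total = 47.24/100 * 111.5 = 52.673 Ah
Step 2: t = remaining / I = 52.673 / 28.53 = 1.846 hr

1.846 hr


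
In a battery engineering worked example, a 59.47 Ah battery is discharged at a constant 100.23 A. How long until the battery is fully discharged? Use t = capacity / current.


t = capacity / current = 59.47 / 100.23 = 0.5933 hr

0.5933 hr


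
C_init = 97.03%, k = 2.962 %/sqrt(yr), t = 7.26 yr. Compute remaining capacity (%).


sqrt(t) = sqrt(7.26) = 2.6944
C_final = 97.03 - 2.962 * 2.6944 = 89.05%

89.05%


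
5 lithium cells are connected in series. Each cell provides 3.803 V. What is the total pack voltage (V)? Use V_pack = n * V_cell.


Series voltages add: 5 * 3.803 V = 19.015 V

19.015 V


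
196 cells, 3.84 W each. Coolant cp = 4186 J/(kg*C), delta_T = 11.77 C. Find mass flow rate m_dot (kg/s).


Step 1: Total heat Q = 196 * 3.84 W = 752.64 W
Step 2: denom = cp * dT = 4186 * 11.77 = 49269
Step 3: m_dot = 752.64 / 49269 = 0.01528 kg/s

0.01528 kg/s


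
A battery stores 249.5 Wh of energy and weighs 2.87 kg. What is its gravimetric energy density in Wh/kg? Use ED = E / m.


Specific energy = 249.5 Wh / 2.87 kg = 86.93 Wh/kg

86.93 Wh/kg


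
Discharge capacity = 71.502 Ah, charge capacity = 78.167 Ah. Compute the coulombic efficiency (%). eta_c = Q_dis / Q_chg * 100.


eta_c = Q_dis / Q_chg * 100 = 71.502 / 78.167 * 100 = 91.47%

91.47%


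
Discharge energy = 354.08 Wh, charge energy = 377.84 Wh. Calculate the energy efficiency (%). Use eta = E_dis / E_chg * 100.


Round-trip efficiency = 354.08/377.84 * 100% = 93.71%

93.71%


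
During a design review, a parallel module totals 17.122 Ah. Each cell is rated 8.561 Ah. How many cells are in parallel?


n = C_total / C_cell = 17.122 / 8.561 = 2

2


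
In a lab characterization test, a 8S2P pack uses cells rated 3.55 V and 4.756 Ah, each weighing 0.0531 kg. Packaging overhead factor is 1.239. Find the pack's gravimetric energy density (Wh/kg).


Step 1: V_pack = 8 * 3.55 = 28.4 V
Step 2: C_pack = 2 * 4.756 = 9.512 Ah
Step 3: E_pack = V_pack * C_pack = 28.4 * 9.512 = 270.14 Wh
Step 4: m_pack = 8 * 2 * 0.0531 * 1.239 = 1.0527 kg
Step 5: ED = E_pack / m_pack = 270.14 / 1.0527 = 256.6 Wh/kg

256.6 Wh/kg


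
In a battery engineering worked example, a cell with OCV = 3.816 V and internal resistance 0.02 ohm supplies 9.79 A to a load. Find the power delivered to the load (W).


Step 1: V_terminal = OCV - I*R = 3.816 - 9.79 * 0.02 = 3.6202 V
Step 2: P_out = V_terminal * I = 3.6202 * 9.79 = 35.44 W

35.44 W


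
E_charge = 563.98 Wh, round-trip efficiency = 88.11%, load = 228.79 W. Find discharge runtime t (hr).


Step 1: E_discharge = eta/100 * E_charge = 88.11/100 * 563.98 = 496.92 Wh
Step 2: t = E_discharge / P = 496.92 / 228.79 = 2.172 hr

2.172 hr


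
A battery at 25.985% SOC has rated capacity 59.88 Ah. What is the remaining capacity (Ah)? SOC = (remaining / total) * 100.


remaining = SOC / 100 * total = 25.985 / 100 * 59.88 = 15.56 Ah

15.56 Ah


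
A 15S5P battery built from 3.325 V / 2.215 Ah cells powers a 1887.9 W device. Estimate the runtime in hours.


Step 1: E_pack = Ns * V_cell * Np * C_cell = 15 * 3.325 * 5 * 2.215 = 552.37 Wh
Step 2: t = E_pack / P = 552.37 / 1887.9 = 0.2926 hr

0.2926 hr


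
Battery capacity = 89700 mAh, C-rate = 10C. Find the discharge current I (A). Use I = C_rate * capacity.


Convert: capacity = 89700 mAh = 89.7 Ah
I = C_rate * capacity = 10 * 89.7 = 897 A

897 A


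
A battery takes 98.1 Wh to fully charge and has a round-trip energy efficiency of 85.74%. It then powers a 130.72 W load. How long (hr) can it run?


Step 1: E_discharge = eta/100 * E_charge = 85.74/100 * 98.1 = 84.111 Wh
Step 2: t = E_discharge / P = 84.111 / 130.72 = 0.6434 hr

0.6434 hr


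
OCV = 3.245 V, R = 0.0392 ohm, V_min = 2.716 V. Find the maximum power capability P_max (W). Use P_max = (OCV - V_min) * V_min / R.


P_max = (OCV - V_min) * V_min / R = (3.245 - 2.716) * 2.716 / 0.0392 = 0.529 * 2.716 / 0.0392 = 36.65 W

36.65 W


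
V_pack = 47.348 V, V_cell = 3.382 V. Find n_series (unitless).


n = V_pack / V_cell = 47.348 / 3.382 = 14

14


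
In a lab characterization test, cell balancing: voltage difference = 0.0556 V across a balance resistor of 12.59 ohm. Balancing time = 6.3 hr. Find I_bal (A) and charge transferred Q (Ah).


First, Ohm's law: I_bal = 0.0556 V / 12.59 ohm = 0.0044162 A
Then Q = I * t = 0.0044162 A * 6.3 hr = 0.02782 Ah

I=0.0044162 A, Q=0.02782 Ah


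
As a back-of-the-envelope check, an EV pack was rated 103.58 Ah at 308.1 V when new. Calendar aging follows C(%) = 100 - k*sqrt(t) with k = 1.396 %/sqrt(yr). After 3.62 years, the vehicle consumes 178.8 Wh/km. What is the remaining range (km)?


Step 1: capacity retention = 100 - 1.396 * sqrt(3.62) = 100 - 1.396 * 1.9026 = 97.344%
Step 2: C_now = 103.58 * 97.344/100 = 100.83 Ah
Step 3: E_pack = V * C_now = 308.1 * 100.83 = 31066 Wh
Step 4: range = E_pack / consumption = 31066 / 178.8 = 173.7 km

173.7 km


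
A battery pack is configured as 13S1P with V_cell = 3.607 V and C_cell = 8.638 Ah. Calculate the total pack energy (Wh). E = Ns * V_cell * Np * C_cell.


E = Ns * Vcell * Np * Ccell = 13 * 3.607 * 1 * 8.638 = 405.0 Wh

405.0 Wh


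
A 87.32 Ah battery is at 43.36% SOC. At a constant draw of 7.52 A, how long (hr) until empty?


Step 1: remaining = SOC/100 * C_total = 43.36/100 * 87.32 = 37.862 Ah
Step 2: t = remaining / I = 37.862 / 7.52 = 5.035 hr

5.035 hr


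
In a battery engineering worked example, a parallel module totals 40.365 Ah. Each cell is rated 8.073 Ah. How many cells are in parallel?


n = C_total / C_cell = 40.365 / 8.073 = 5

5


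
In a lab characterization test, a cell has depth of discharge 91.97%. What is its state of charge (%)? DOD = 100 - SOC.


SOC = 100 - DOD = 100 - 91.97 = 8.03%

8.03%


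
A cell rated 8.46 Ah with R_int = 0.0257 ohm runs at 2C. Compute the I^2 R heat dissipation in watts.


Step 1: I = C_rate * capacity = 2 * 8.46 = 16.92 A
Step 2: Q = I^2 * R = 16.92^2 * 0.0257 = 286.29 * 0.0257 = 7.358 W

7.358 W


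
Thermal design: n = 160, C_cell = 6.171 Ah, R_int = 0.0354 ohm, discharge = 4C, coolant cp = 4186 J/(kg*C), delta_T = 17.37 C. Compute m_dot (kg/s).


Step 1: I = 4 * 6.171 = 24.684 A
Step 2: Q_cell = I^2 * R = 24.684^2 * 0.0354 = 21.569 W
Step 3: Q_total = 160 * 21.569 = 3451 W
Step 4: m_dot = Q_total / (cp * dT) = 3451 / (4186 * 17.37) = 0.04746 kg/s

0.04746 kg/s


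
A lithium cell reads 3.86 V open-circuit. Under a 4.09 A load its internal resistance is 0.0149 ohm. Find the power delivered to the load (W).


Step 1: V_terminal = OCV - I*R = 3.86 - 4.09 * 0.0149 = 3.7991 V
Step 2: P_out = V_terminal * I = 3.7991 * 4.09 = 15.54 W

15.54 W


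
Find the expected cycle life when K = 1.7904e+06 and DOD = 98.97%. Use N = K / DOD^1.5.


Step 1: DOD^1.5 = 98.97^1.5 = 984.59
Step 2: N = 1.7904e+06 / 984.59 = 1818 cycles

1818 cycles


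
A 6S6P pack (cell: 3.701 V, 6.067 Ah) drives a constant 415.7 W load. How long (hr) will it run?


Step 1: E_pack = Ns * V_cell * Np * C_cell = 6 * 3.701 * 6 * 6.067 = 808.34 Wh
Step 2: t = E_pack / P = 808.34 / 415.7 = 1.945 hr

1.945 hr


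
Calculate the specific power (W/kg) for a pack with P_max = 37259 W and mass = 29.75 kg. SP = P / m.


SP = P / m = 37259 / 29.75 = 1252 W/kg

1252 W/kg


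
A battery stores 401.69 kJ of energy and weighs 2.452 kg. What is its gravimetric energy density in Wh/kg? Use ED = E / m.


Convert: E = 401.69 kJ = 111.58 Wh
ED = E / m = 111.58 / 2.452 = 45.51 Wh/kg

45.51 Wh/kg


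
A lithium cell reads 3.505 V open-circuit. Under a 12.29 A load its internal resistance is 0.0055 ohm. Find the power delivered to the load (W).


Step 1: V_terminal = OCV - I*R = 3.505 - 12.29 * 0.0055 = 3.4374 V
Step 2: P_out = V_terminal * I = 3.4374 * 12.29 = 42.25 W

42.25 W


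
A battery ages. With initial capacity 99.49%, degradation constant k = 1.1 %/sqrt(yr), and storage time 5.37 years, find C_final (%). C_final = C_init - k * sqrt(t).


sqrt(t) = sqrt(5.37) = 2.3173
C_final = 99.49 - 1.1 * 2.3173 = 96.94%

96.94%


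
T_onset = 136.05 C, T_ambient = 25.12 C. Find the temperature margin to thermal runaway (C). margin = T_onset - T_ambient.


margin = T_onset - T_ambient = 136.05 - 25.12 = 110.93 C

110.93 C


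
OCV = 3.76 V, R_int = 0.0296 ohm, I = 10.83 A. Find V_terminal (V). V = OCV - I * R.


IR drop = 10.83 * 0.0296 = 0.32057 V
V = 3.76 - 0.32057 = 3.439 V

3.439 V


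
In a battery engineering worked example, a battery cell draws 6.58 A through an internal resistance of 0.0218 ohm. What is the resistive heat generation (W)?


Q = I^2 * R = 6.58^2 * 0.0218 = 0.9439 W

0.9439 W


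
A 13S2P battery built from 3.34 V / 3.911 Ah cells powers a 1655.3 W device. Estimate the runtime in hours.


Step 1: E_pack = Ns * V_cell * Np * C_cell = 13 * 3.34 * 2 * 3.911 = 339.63 Wh
Step 2: t = E_pack / P = 339.63 / 1655.3 = 0.2052 hr

0.2052 hr


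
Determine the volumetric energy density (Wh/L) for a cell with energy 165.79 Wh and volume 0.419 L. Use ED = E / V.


ED = E / V = 165.79 / 0.419 = 395.7 Wh/L

395.7 Wh/L


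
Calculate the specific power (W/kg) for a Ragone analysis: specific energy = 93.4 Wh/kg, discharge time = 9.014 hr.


P_specific = E / t = 93.4 / 9.014 = 10.36 W/kg

10.36 W/kg


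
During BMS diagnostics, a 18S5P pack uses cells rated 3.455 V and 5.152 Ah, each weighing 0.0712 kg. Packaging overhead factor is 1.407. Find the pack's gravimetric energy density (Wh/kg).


Step 1: V_pack = 18 * 3.455 = 62.19 V
Step 2: C_pack = 5 * 5.152 = 25.76 Ah
Step 3: E_pack = V_pack * C_pack = 62.19 * 25.76 = 1602 Wh
Step 4: m_pack = 18 * 5 * 0.0712 * 1.407 = 9.0161 kg
Step 5: ED = E_pack / m_pack = 1602 / 9.0161 = 177.7 Wh/kg

177.7 Wh/kg


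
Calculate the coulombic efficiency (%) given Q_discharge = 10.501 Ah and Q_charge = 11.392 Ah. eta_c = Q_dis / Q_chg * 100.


eta_c = Q_dis / Q_chg * 100 = 10.501 / 11.392 * 100 = 92.18%

92.18%


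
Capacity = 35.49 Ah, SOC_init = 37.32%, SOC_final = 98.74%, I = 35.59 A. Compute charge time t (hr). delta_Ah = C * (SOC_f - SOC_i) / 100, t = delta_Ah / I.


delta_Ah = 35.49 * (98.74 - 37.32) / 100 = 21.798 Ah
t = delta_Ah / I = 21.798 / 35.59 = 0.6125 hr

0.6125 hr


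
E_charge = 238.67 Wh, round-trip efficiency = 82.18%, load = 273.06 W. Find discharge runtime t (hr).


Step 1: E_discharge = eta/100 * E_charge = 82.18/100 * 238.67 = 196.14 Wh
Step 2: t = E_discharge / P = 196.14 / 273.06 = 0.7183 hr

0.7183 hr


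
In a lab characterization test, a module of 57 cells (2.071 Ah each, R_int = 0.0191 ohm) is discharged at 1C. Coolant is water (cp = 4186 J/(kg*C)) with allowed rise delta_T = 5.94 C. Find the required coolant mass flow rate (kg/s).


Step 1: I = 1 * 2.071 = 2.071 A
Step 2: Q_cell = I^2 * R = 2.071^2 * 0.0191 = 0.081921 W
Step 3: Q_total = 57 * 0.081921 = 4.6695 W
Step 4: m_dot = Q_total / (cp * dT) = 4.6695 / (4186 * 5.94) = 1.878e-04 kg/s

1.878e-04 kg/s


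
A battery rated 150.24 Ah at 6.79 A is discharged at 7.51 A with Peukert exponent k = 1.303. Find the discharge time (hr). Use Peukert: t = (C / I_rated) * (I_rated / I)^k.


Step 1: t_rated = C / I_rated = 150.24 / 6.79 = 22.127 hr
Step 2: ratio = 6.79 / 7.51 = 0.90413
Step 3: ratio^k = 0.90413^1.303 = 0.87694
Step 4: t = t_rated * ratio^k = 22.127 * 0.87694 = 19.40 hr

19.40 hr


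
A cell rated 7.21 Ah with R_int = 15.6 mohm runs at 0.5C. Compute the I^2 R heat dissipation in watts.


Convert: R = 15.6 mohm = 0.0156 ohm
Step 1: I = C_rate * capacity = 0.5 * 7.21 = 3.605 A
Step 2: Q = I^2 * R = 3.605^2 * 0.0156 = 12.996 * 0.0156 = 0.2027 W

0.2027 W


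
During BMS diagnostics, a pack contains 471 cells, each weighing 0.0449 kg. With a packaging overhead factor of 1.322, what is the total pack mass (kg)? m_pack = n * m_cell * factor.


Cell mass sum = 471 * 0.0449 = 21.148 kg
With overhead 1.322: m_pack = 21.148 * 1.322 = 27.96 kg

27.96 kg


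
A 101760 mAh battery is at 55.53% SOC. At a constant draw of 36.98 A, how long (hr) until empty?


Convert: C_total = 101760 mAh = 101.76 Ah
Step 1: remaining = SOC/100 * C_total = 55.53/100 * 101.76 = 56.507 Ah
Step 2: t = remaining / I = 56.507 / 36.98 = 1.528 hr

1.528 hr


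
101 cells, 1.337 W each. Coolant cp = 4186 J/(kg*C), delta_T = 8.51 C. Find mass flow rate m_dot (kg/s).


Step 1: Total heat Q = 101 * 1.337 W = 135.04 W
Step 2: denom = cp * dT = 4186 * 8.51 = 35623
Step 3: m_dot = 135.04 / 35623 = 0.003791 kg/s

0.003791 kg/s


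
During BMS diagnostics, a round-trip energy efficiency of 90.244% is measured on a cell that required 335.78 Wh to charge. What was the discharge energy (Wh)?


E_dis = eta/100 * E_chg = 90.244/100 * 335.78 = 303.0 Wh

303.0 Wh


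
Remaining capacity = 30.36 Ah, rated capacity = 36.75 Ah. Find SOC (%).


SOC% = 30.36 / 36.75 * 100 = 82.61%

82.61%


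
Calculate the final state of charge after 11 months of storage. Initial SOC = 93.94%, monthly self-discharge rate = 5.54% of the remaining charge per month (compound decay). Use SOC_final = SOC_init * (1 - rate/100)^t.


Monthly retention factor = 1 - 5.54/100 = 0.9446
Over 11 months: factor^11 = 0.53423
SOC_final = 93.94 * 0.53423 = 50.19%

50.19%


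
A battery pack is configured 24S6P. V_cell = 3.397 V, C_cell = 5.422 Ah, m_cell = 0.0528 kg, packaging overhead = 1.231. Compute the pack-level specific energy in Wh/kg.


Step 1: V_pack = 24 * 3.397 = 81.528 V
Step 2: C_pack = 6 * 5.422 = 32.532 Ah
Step 3: E_pack = V_pack * C_pack = 81.528 * 32.532 = 2652.3 Wh
Step 4: m_pack = 24 * 6 * 0.0528 * 1.231 = 9.3595 kg
Step 5: ED = E_pack / m_pack = 2652.3 / 9.3595 = 283.4 Wh/kg

283.4 Wh/kg


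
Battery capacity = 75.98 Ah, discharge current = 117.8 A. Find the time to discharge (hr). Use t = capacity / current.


t = capacity / current = 75.98 / 117.8 = 0.6450 hr

0.6450 hr


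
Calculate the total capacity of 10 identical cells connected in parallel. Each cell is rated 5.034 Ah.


C_total = 10 * 5.034 = 50.34 Ah

50.34 Ah


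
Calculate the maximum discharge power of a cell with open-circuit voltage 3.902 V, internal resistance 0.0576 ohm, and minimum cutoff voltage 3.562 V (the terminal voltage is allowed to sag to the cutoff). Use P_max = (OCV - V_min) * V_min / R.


dV = OCV - V_min = 0.34 V (so I_max = dV / R)
P_max = dV * V_min / R = 0.34 * 3.562 / 0.0576 = 21.03 W

21.03 W


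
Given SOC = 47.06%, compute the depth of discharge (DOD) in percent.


Complement of SOC: DOD = 100% - 47.06% = 52.94%

52.94%


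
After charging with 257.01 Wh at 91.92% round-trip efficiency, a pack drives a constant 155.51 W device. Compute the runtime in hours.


Step 1: E_discharge = eta/100 * E_charge = 91.92/100 * 257.01 = 236.24 Wh
Step 2: t = E_discharge / P = 236.24 / 155.51 = 1.519 hr

1.519 hr


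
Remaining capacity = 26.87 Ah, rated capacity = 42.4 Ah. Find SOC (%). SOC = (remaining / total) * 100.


SOC = (remaining / total) * 100 = (26.87 / 42.4) * 100 = 63.37%

63.37%


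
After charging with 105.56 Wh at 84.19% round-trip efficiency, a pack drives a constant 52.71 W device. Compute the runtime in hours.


Step 1: E_discharge = eta/100 * E_charge = 84.19/100 * 105.56 = 88.871 Wh
Step 2: t = E_discharge / P = 88.871 / 52.71 = 1.686 hr

1.686 hr


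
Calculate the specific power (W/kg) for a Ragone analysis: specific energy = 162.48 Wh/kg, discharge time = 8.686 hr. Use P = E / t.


Specific power = 162.48 Wh/kg / 8.686 hr = 18.71 W/kg

18.71 W/kg


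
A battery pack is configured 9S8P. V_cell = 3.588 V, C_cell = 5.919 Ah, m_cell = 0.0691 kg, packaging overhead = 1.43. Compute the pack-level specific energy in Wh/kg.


Step 1: V_pack = 9 * 3.588 = 32.292 V
Step 2: C_pack = 8 * 5.919 = 47.352 Ah
Step 3: E_pack = V_pack * C_pack = 32.292 * 47.352 = 1529.1 Wh
Step 4: m_pack = 9 * 8 * 0.0691 * 1.43 = 7.1145 kg
Step 5: ED = E_pack / m_pack = 1529.1 / 7.1145 = 214.9 Wh/kg

214.9 Wh/kg


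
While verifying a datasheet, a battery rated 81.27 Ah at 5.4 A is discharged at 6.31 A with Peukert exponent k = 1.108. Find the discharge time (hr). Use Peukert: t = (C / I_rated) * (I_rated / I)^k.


t_rated = C / I_rated = 81.27 / 5.4 = 15.05 hr
(I_rated/I)^k = (0.85578)^1.108 = 0.84151
t = t_rated * (I_rated/I)^k = 15.05 * 0.84151 = 12.66 hr

12.66 hr
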